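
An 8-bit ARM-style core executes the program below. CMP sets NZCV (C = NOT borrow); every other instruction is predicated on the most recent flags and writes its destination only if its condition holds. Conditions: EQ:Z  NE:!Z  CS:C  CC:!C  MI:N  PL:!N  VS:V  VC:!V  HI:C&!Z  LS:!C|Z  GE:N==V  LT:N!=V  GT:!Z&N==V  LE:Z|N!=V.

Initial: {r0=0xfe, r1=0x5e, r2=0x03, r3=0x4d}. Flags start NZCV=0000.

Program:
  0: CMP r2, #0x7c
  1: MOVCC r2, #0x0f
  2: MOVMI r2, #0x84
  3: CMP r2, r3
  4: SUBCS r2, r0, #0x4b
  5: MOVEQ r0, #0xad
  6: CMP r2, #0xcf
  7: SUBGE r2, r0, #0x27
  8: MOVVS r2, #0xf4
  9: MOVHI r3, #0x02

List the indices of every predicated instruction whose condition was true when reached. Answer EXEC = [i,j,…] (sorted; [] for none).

0: ✓ CMP  NZCV=1000
1: ✓ MOVCC  r2←0x0f
2: ✓ MOVMI  r2←0x84
3: ✓ CMP  NZCV=0011
4: ✓ SUBCS  r2←0xb3
5: · MOVEQ
6: ✓ CMP  NZCV=1000
7: · SUBGE
8: · MOVVS
9: · MOVHI

EXEC = [1,2,4]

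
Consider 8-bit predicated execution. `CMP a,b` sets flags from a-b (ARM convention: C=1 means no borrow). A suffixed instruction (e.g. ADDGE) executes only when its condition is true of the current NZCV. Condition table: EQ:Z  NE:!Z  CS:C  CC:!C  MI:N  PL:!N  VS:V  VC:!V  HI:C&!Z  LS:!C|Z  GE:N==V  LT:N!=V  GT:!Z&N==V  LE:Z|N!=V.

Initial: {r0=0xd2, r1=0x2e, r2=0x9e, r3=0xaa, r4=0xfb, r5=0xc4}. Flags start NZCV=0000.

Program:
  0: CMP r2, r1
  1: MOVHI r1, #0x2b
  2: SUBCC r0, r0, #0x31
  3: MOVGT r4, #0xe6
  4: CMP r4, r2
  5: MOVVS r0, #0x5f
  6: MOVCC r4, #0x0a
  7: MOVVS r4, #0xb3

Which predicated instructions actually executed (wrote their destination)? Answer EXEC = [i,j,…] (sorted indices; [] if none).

EXEC = [1]

0: ✓ CMP  NZCV=0011
1: ✓ MOVHI  r1←0x2b
2: · SUBCC
3: · MOVGT
4: ✓ CMP  NZCV=0010
5: · MOVVS
6: · MOVCC
7: · MOVVS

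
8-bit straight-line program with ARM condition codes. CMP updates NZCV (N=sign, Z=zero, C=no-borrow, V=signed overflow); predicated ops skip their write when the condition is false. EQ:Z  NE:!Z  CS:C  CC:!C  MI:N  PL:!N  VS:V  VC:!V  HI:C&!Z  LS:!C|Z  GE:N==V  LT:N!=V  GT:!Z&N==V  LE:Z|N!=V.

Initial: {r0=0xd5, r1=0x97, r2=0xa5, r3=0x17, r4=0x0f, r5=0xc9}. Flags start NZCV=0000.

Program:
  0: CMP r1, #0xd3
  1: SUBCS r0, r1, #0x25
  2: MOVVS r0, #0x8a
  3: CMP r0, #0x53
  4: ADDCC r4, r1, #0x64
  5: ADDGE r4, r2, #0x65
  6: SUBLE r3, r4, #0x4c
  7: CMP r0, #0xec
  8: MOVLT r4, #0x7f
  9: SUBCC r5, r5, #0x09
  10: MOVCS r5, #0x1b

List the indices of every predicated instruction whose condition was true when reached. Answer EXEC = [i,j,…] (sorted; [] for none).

0: ✓ CMP  NZCV=1000
1: · SUBCS
2: · MOVVS
3: ✓ CMP  NZCV=1010
4: · ADDCC
5: · ADDGE
6: ✓ SUBLE  r3←0xc3
7: ✓ CMP  NZCV=1000
8: ✓ MOVLT  r4←0x7f
9: ✓ SUBCC  r5←0xc0
10: · MOVCS

EXEC = [6,8,9]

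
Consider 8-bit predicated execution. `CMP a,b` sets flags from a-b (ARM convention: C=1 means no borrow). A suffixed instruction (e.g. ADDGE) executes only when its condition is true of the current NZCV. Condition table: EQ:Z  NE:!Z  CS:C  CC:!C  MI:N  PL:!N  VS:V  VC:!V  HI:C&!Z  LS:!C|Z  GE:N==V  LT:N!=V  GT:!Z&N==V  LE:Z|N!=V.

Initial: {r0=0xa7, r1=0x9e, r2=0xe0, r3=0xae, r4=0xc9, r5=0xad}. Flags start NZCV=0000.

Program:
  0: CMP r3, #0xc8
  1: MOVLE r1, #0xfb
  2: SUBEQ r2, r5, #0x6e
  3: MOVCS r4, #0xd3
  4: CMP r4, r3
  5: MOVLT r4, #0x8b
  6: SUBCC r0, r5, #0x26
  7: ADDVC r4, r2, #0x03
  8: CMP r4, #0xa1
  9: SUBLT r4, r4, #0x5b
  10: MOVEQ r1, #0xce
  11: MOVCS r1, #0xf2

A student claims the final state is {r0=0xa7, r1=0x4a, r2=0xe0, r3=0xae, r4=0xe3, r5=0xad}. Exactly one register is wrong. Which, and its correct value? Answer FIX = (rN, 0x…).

[0] flags=1000 → (cmp)
[1] flags=1000 LE?T → r1=0xfb
[2] flags=1000 EQ?F → skip
[3] flags=1000 CS?F → skip
[4] flags=0010 → (cmp)
[5] flags=0010 LT?F → skip
[6] flags=0010 CC?F → skip
[7] flags=0010 VC?T → r4=0xe3
[8] flags=0010 → (cmp)
[9] flags=0010 LT?F → skip
[10] flags=0010 EQ?F → skip
[11] flags=0010 CS?T → r1=0xf2

FIX = (r1, 0xf2)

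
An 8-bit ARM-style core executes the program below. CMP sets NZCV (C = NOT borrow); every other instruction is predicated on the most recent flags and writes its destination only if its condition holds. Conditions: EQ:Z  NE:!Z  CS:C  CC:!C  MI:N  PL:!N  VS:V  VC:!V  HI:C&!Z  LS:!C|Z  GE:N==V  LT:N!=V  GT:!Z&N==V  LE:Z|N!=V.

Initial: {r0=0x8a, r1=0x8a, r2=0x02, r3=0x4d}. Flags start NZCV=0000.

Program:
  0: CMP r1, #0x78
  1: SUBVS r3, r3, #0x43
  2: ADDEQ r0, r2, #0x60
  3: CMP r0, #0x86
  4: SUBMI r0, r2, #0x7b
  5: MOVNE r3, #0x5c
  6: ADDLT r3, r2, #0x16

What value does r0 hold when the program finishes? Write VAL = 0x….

VAL = 0x8a

0: ✓ CMP  NZCV=0011
1: ✓ SUBVS  r3←0x0a
2: · ADDEQ
3: ✓ CMP  NZCV=0010
4: · SUBMI
5: ✓ MOVNE  r3←0x5c
6: · ADDLT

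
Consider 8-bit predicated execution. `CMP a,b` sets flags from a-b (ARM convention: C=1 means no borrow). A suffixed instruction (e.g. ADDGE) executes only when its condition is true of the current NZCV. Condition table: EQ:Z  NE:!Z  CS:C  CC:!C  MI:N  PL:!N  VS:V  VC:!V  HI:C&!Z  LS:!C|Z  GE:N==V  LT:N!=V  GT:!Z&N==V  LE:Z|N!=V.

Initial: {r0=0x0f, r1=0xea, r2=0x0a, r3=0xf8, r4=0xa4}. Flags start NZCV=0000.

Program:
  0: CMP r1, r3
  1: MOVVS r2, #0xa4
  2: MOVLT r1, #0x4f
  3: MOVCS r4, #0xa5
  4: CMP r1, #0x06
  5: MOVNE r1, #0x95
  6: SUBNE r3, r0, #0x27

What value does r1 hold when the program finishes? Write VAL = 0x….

0: ✓ CMP  NZCV=1000
1: · MOVVS
2: ✓ MOVLT  r1←0x4f
3: · MOVCS
4: ✓ CMP  NZCV=0010
5: ✓ MOVNE  r1←0x95
6: ✓ SUBNE  r3←0xe8

VAL = 0x95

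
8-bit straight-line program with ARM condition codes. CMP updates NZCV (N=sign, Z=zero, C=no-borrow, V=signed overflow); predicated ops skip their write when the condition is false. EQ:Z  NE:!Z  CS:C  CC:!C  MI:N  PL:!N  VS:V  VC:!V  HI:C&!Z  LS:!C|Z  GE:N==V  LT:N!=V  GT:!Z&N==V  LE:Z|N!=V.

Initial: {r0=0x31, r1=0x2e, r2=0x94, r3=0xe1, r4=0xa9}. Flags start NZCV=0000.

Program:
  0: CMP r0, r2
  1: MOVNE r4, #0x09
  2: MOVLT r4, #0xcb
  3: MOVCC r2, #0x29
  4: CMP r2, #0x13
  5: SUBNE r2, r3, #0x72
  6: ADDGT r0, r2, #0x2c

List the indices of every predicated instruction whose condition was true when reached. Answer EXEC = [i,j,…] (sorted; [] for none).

EXEC = [1,3,5,6]

0: ✓ CMP  NZCV=1001
1: ✓ MOVNE  r4←0x09
2: · MOVLT
3: ✓ MOVCC  r2←0x29
4: ✓ CMP  NZCV=0010
5: ✓ SUBNE  r2←0x6f
6: ✓ ADDGT  r0←0x9b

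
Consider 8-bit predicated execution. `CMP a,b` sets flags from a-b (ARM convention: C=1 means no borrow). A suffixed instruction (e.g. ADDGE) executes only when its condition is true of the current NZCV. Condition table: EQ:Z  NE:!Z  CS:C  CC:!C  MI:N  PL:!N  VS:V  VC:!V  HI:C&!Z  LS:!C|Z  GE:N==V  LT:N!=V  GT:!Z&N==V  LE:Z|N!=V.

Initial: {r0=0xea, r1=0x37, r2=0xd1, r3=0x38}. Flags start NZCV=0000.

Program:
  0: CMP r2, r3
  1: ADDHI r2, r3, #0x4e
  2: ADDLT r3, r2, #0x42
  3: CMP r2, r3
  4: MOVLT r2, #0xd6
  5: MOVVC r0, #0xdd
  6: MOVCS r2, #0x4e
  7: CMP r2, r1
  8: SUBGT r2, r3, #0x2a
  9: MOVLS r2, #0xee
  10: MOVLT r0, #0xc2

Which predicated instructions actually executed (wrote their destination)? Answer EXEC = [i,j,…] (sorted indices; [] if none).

EXEC = [1,2,4,5,10]

[0] flags=1010 → (cmp)
[1] flags=1010 HI?T → r2=0x86
[2] flags=1010 LT?T → r3=0xc8
[3] flags=1000 → (cmp)
[4] flags=1000 LT?T → r2=0xd6
[5] flags=1000 VC?T → r0=0xdd
[6] flags=1000 CS?F → skip
[7] flags=1010 → (cmp)
[8] flags=1010 GT?F → skip
[9] flags=1010 LS?F → skip
[10] flags=1010 LT?T → r0=0xc2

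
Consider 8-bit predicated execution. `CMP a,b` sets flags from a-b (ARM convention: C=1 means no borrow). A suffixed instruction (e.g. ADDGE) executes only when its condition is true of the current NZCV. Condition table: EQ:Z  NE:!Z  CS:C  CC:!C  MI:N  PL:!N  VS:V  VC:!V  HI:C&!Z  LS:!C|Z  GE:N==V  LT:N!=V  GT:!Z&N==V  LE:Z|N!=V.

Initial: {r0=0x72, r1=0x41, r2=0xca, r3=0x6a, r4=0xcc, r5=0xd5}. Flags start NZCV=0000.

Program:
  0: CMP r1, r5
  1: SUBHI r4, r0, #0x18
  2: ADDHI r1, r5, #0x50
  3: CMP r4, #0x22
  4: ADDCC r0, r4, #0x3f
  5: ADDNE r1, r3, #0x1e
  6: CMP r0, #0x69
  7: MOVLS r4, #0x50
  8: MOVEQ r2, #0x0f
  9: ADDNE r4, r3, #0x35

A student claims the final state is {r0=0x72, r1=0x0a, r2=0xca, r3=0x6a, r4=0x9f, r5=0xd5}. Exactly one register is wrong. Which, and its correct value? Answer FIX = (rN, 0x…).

FIX = (r1, 0x88)

0: ✓ CMP  NZCV=0000
1: · SUBHI
2: · ADDHI
3: ✓ CMP  NZCV=1010
4: · ADDCC
5: ✓ ADDNE  r1←0x88
6: ✓ CMP  NZCV=0010
7: · MOVLS
8: · MOVEQ
9: ✓ ADDNE  r4←0x9f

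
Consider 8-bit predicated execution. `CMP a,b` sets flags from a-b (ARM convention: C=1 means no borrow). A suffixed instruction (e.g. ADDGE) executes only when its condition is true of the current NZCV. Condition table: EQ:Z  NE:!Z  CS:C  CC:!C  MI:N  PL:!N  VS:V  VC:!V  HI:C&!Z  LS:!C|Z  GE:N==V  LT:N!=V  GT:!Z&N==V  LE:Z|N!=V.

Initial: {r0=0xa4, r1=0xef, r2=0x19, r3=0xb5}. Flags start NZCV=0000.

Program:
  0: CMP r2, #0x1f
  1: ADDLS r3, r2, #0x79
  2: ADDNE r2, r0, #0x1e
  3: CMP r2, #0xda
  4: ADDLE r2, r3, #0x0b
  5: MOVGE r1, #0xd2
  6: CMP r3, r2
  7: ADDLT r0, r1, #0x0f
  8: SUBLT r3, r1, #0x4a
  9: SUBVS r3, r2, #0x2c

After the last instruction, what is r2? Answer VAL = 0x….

0: ✓ CMP  NZCV=1000
1: ✓ ADDLS  r3←0x92
2: ✓ ADDNE  r2←0xc2
3: ✓ CMP  NZCV=1000
4: ✓ ADDLE  r2←0x9d
5: · MOVGE
6: ✓ CMP  NZCV=1000
7: ✓ ADDLT  r0←0xfe
8: ✓ SUBLT  r3←0xa5
9: · SUBVS

VAL = 0x9d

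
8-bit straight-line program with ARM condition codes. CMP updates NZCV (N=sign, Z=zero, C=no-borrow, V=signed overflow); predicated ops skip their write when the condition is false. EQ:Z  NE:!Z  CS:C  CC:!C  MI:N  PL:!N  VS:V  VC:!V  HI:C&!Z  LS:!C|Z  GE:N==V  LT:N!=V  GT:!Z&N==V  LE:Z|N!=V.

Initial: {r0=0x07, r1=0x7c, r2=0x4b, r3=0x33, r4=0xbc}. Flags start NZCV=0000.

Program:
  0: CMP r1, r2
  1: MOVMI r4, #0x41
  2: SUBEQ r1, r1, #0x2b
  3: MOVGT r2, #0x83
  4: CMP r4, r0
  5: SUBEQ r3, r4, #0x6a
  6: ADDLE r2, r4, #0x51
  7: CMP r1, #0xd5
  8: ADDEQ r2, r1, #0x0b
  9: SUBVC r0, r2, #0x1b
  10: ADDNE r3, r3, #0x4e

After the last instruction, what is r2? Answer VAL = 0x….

VAL = 0x0d

0: ✓ CMP  NZCV=0010
1: · MOVMI
2: · SUBEQ
3: ✓ MOVGT  r2←0x83
4: ✓ CMP  NZCV=1010
5: · SUBEQ
6: ✓ ADDLE  r2←0x0d
7: ✓ CMP  NZCV=1001
8: · ADDEQ
9: · SUBVC
10: ✓ ADDNE  r3←0x81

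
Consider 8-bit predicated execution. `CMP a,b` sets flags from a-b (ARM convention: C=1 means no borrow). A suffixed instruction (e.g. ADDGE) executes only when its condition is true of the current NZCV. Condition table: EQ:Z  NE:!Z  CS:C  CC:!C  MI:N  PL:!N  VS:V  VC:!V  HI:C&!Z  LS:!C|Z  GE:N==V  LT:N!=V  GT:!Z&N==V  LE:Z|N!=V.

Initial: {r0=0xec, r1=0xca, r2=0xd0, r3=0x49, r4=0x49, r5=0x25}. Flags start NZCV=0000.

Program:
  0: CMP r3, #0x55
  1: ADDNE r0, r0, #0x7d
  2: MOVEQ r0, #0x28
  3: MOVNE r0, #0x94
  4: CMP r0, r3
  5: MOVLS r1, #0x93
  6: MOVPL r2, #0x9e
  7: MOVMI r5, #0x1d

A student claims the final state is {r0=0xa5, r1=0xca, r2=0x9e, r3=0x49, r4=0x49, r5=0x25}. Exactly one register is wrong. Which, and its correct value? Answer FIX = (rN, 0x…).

FIX = (r0, 0x94)

0: ✓ CMP  NZCV=1000
1: ✓ ADDNE  r0←0x69
2: · MOVEQ
3: ✓ MOVNE  r0←0x94
4: ✓ CMP  NZCV=0011
5: · MOVLS
6: ✓ MOVPL  r2←0x9e
7: · MOVMI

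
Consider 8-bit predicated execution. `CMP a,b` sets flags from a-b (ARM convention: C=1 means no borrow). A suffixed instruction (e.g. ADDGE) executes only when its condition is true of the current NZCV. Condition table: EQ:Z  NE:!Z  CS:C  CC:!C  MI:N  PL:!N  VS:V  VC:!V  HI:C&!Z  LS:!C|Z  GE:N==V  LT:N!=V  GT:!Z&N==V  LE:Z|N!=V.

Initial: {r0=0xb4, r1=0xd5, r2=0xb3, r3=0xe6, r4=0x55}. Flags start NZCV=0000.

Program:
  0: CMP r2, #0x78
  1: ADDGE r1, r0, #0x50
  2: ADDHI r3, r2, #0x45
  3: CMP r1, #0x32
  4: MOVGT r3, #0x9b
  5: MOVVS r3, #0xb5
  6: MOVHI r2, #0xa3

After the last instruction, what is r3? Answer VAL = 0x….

VAL = 0xf8

[0] flags=0011 → (cmp)
[1] flags=0011 GE?F → skip
[2] flags=0011 HI?T → r3=0xf8
[3] flags=1010 → (cmp)
[4] flags=1010 GT?F → skip
[5] flags=1010 VS?F → skip
[6] flags=1010 HI?T → r2=0xa3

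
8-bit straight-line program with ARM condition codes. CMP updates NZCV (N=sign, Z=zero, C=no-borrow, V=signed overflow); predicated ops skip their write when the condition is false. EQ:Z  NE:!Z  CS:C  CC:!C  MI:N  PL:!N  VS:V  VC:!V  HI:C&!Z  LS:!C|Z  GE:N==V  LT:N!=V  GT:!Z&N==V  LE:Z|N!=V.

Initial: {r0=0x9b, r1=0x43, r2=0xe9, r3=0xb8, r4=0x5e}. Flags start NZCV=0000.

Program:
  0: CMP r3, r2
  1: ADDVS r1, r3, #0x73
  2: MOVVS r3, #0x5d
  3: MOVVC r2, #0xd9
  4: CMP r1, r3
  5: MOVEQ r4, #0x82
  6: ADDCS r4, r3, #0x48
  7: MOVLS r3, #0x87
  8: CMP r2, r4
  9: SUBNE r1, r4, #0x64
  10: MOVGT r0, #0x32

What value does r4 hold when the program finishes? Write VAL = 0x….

VAL = 0x5e

[0] flags=1000 → (cmp)
[1] flags=1000 VS?F → skip
[2] flags=1000 VS?F → skip
[3] flags=1000 VC?T → r2=0xd9
[4] flags=1001 → (cmp)
[5] flags=1001 EQ?F → skip
[6] flags=1001 CS?F → skip
[7] flags=1001 LS?T → r3=0x87
[8] flags=0011 → (cmp)
[9] flags=0011 NE?T → r1=0xfa
[10] flags=0011 GT?F → skip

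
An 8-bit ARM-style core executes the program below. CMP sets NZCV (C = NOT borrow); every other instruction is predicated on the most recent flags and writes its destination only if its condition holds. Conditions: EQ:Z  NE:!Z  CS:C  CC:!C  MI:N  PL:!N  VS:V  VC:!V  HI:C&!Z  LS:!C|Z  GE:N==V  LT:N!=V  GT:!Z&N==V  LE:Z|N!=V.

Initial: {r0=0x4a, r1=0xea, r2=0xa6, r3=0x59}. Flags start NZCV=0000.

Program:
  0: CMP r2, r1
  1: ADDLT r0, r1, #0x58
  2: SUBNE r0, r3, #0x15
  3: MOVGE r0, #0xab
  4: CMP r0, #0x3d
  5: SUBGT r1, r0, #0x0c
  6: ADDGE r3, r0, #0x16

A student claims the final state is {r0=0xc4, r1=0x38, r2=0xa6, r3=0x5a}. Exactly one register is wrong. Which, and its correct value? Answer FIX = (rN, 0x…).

[0] flags=1000 → (cmp)
[1] flags=1000 LT?T → r0=0x42
[2] flags=1000 NE?T → r0=0x44
[3] flags=1000 GE?F → skip
[4] flags=0010 → (cmp)
[5] flags=0010 GT?T → r1=0x38
[6] flags=0010 GE?T → r3=0x5a

FIX = (r0, 0x44)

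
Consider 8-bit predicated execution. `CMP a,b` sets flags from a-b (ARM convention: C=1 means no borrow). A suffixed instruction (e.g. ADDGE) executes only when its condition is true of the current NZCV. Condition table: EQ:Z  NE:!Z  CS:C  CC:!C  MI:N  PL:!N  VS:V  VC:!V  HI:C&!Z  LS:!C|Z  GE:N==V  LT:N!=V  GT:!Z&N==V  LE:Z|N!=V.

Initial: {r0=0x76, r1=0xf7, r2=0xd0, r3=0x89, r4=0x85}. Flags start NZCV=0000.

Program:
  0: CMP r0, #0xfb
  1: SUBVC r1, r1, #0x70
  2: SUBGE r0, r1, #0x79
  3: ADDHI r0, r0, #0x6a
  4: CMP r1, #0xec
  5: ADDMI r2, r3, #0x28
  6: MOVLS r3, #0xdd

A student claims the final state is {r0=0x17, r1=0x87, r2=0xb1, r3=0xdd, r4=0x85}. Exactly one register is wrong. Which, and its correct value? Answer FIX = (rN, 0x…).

FIX = (r0, 0x0e)

[0] flags=0000 → (cmp)
[1] flags=0000 VC?T → r1=0x87
[2] flags=0000 GE?T → r0=0x0e
[3] flags=0000 HI?F → skip
[4] flags=1000 → (cmp)
[5] flags=1000 MI?T → r2=0xb1
[6] flags=1000 LS?T → r3=0xdd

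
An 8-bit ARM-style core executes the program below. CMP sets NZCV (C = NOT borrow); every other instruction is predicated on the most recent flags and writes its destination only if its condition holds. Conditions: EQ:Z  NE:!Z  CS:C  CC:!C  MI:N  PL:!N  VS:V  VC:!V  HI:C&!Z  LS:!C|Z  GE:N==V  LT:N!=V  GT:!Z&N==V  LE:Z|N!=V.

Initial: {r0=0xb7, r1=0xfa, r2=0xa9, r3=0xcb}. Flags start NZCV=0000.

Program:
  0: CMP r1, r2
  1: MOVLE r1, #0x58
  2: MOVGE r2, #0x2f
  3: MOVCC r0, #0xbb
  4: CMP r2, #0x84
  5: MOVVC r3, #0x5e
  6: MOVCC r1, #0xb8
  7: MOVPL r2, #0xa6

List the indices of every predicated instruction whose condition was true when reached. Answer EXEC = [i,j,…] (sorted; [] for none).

EXEC = [2,6]

0: ✓ CMP  NZCV=0010
1: · MOVLE
2: ✓ MOVGE  r2←0x2f
3: · MOVCC
4: ✓ CMP  NZCV=1001
5: · MOVVC
6: ✓ MOVCC  r1←0xb8
7: · MOVPL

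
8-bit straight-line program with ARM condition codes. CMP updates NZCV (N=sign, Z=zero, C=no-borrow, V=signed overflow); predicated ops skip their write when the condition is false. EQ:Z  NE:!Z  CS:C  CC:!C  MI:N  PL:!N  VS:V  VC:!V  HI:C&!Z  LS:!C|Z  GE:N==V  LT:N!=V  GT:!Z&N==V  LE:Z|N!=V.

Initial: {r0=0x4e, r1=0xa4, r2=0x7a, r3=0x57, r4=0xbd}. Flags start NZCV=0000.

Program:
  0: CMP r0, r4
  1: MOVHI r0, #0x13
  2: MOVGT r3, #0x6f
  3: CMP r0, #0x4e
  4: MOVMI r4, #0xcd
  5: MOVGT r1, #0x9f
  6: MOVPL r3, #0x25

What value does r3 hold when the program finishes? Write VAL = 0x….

VAL = 0x25

0: ✓ CMP  NZCV=1001
1: · MOVHI
2: ✓ MOVGT  r3←0x6f
3: ✓ CMP  NZCV=0110
4: · MOVMI
5: · MOVGT
6: ✓ MOVPL  r3←0x25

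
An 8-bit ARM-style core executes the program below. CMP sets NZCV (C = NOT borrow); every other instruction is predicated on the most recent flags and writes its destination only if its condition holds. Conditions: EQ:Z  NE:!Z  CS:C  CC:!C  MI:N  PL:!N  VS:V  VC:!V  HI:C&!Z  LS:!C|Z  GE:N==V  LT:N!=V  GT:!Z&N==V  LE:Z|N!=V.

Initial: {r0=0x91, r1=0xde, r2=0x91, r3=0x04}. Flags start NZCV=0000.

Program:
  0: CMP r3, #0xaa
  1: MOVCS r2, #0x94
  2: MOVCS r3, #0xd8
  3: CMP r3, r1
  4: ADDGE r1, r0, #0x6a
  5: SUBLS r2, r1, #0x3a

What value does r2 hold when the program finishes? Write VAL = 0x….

[0] flags=0000 → (cmp)
[1] flags=0000 CS?F → skip
[2] flags=0000 CS?F → skip
[3] flags=0000 → (cmp)
[4] flags=0000 GE?T → r1=0xfb
[5] flags=0000 LS?T → r2=0xc1

VAL = 0xc1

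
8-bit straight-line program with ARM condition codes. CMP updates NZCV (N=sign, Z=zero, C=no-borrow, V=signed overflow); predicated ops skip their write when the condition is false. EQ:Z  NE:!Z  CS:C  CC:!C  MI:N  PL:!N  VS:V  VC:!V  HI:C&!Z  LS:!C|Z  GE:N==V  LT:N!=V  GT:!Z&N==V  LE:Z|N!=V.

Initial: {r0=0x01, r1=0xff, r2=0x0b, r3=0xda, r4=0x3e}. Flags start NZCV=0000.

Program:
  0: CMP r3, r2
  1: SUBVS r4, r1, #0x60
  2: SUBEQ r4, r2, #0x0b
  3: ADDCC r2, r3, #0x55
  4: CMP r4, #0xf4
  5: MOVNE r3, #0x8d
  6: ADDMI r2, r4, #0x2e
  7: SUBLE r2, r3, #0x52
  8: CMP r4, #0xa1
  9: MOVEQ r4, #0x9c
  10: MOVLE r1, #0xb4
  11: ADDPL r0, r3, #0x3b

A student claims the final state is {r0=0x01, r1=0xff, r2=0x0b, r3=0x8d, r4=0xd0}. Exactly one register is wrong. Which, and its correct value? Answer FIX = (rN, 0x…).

0: ✓ CMP  NZCV=1010
1: · SUBVS
2: · SUBEQ
3: · ADDCC
4: ✓ CMP  NZCV=0000
5: ✓ MOVNE  r3←0x8d
6: · ADDMI
7: · SUBLE
8: ✓ CMP  NZCV=1001
9: · MOVEQ
10: · MOVLE
11: · ADDPL

FIX = (r4, 0x3e)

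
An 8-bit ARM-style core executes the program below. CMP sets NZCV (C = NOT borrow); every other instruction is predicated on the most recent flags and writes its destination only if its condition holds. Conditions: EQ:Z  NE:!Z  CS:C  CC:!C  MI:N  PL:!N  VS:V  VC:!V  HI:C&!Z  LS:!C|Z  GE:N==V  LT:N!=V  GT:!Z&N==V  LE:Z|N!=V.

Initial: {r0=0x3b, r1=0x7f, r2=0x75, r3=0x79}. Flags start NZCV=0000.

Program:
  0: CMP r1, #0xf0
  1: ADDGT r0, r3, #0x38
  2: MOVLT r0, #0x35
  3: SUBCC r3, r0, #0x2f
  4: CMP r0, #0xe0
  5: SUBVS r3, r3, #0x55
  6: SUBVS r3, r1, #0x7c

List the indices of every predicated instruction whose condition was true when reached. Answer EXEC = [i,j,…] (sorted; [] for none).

EXEC = [1,3]

[0] flags=1001 → (cmp)
[1] flags=1001 GT?T → r0=0xb1
[2] flags=1001 LT?F → skip
[3] flags=1001 CC?T → r3=0x82
[4] flags=1000 → (cmp)
[5] flags=1000 VS?F → skip
[6] flags=1000 VS?F → skip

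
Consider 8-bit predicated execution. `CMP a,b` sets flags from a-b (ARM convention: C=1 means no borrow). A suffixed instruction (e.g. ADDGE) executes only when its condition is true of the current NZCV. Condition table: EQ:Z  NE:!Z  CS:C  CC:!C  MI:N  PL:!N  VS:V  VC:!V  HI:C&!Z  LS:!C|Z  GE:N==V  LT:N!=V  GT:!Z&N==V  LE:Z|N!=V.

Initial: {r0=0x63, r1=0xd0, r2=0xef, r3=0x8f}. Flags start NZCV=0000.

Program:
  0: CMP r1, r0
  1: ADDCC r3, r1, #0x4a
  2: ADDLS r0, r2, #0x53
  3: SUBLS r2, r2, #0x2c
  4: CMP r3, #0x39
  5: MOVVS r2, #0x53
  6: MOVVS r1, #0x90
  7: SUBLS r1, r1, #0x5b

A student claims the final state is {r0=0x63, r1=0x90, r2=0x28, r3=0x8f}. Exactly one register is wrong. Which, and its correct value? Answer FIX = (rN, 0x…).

FIX = (r2, 0x53)

0: ✓ CMP  NZCV=0011
1: · ADDCC
2: · ADDLS
3: · SUBLS
4: ✓ CMP  NZCV=0011
5: ✓ MOVVS  r2←0x53
6: ✓ MOVVS  r1←0x90
7: · SUBLS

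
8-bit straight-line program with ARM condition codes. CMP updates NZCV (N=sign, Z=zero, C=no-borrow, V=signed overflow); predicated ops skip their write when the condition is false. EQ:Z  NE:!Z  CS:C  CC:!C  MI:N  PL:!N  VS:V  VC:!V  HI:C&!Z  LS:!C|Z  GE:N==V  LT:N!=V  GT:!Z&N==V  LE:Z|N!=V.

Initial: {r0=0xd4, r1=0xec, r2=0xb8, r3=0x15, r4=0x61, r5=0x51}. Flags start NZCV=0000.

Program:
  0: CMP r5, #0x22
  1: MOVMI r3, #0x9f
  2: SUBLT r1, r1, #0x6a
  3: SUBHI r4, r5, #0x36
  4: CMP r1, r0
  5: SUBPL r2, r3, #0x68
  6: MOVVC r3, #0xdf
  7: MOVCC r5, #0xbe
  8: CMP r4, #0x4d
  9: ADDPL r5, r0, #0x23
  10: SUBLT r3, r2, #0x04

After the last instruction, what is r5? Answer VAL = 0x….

0: ✓ CMP  NZCV=0010
1: · MOVMI
2: · SUBLT
3: ✓ SUBHI  r4←0x1b
4: ✓ CMP  NZCV=0010
5: ✓ SUBPL  r2←0xad
6: ✓ MOVVC  r3←0xdf
7: · MOVCC
8: ✓ CMP  NZCV=1000
9: · ADDPL
10: ✓ SUBLT  r3←0xa9

VAL = 0x51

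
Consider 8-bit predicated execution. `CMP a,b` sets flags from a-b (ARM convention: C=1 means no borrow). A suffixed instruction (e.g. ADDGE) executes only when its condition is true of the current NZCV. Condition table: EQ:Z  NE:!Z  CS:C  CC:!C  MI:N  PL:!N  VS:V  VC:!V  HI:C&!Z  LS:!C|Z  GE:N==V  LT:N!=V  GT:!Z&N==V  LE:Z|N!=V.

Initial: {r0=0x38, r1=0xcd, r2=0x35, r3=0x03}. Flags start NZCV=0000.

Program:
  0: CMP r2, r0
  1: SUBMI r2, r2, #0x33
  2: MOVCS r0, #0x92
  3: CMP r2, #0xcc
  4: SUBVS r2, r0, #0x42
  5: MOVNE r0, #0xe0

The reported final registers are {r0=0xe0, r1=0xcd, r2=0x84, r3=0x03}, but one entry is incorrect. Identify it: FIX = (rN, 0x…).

FIX = (r2, 0x02)

[0] flags=1000 → (cmp)
[1] flags=1000 MI?T → r2=0x02
[2] flags=1000 CS?F → skip
[3] flags=0000 → (cmp)
[4] flags=0000 VS?F → skip
[5] flags=0000 NE?T → r0=0xe0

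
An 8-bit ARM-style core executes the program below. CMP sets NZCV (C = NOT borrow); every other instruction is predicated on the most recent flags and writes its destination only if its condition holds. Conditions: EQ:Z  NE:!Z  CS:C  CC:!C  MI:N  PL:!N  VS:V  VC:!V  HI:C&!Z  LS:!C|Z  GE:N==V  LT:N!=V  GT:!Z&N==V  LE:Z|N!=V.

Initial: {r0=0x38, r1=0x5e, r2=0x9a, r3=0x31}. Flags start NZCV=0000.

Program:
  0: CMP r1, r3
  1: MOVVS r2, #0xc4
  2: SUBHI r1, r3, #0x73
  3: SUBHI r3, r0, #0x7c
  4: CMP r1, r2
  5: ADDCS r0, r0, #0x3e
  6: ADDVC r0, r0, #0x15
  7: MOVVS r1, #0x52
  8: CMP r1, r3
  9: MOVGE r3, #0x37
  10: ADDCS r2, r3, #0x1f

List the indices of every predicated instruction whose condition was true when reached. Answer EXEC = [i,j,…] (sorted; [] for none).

EXEC = [2,3,5,6,9,10]

0: ✓ CMP  NZCV=0010
1: · MOVVS
2: ✓ SUBHI  r1←0xbe
3: ✓ SUBHI  r3←0xbc
4: ✓ CMP  NZCV=0010
5: ✓ ADDCS  r0←0x76
6: ✓ ADDVC  r0←0x8b
7: · MOVVS
8: ✓ CMP  NZCV=0010
9: ✓ MOVGE  r3←0x37
10: ✓ ADDCS  r2←0x56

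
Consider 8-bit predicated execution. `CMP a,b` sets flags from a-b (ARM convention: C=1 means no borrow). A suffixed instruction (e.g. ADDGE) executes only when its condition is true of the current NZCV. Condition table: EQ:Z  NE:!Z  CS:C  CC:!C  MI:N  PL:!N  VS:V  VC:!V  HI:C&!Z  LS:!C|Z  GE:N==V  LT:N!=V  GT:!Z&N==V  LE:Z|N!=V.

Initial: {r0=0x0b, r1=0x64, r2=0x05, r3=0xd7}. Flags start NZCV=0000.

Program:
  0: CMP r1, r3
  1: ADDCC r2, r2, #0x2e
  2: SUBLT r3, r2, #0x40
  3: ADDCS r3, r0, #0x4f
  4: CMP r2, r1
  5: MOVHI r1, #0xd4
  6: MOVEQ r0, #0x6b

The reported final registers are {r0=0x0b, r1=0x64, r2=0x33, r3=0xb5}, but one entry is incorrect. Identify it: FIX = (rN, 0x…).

[0] flags=1001 → (cmp)
[1] flags=1001 CC?T → r2=0x33
[2] flags=1001 LT?F → skip
[3] flags=1001 CS?F → skip
[4] flags=1000 → (cmp)
[5] flags=1000 HI?F → skip
[6] flags=1000 EQ?F → skip

FIX = (r3, 0xd7)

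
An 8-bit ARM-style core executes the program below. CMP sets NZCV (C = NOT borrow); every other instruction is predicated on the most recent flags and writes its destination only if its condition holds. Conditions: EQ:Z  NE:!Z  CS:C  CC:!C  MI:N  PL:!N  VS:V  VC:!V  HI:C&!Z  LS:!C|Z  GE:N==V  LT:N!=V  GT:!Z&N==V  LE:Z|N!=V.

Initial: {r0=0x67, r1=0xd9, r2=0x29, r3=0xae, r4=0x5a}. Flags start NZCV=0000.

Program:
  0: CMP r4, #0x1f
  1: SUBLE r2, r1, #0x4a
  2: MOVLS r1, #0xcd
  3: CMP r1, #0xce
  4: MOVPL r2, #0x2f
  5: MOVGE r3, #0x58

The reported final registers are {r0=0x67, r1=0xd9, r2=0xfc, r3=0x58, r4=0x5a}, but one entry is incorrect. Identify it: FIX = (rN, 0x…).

0: ✓ CMP  NZCV=0010
1: · SUBLE
2: · MOVLS
3: ✓ CMP  NZCV=0010
4: ✓ MOVPL  r2←0x2f
5: ✓ MOVGE  r3←0x58

FIX = (r2, 0x2f)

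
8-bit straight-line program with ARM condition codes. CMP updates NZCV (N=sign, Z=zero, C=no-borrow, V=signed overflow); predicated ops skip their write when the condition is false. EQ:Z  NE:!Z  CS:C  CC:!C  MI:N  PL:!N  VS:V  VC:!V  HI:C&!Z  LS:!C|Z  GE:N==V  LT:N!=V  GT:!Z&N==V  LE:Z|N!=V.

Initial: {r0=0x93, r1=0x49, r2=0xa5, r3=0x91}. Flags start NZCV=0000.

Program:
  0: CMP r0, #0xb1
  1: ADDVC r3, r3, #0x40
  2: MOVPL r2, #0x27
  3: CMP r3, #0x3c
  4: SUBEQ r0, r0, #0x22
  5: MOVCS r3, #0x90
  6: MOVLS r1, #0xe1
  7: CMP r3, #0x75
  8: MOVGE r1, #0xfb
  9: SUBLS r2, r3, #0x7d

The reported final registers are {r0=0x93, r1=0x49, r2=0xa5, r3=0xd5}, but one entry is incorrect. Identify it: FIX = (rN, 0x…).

0: ✓ CMP  NZCV=1000
1: ✓ ADDVC  r3←0xd1
2: · MOVPL
3: ✓ CMP  NZCV=1010
4: · SUBEQ
5: ✓ MOVCS  r3←0x90
6: · MOVLS
7: ✓ CMP  NZCV=0011
8: · MOVGE
9: · SUBLS

FIX = (r3, 0x90)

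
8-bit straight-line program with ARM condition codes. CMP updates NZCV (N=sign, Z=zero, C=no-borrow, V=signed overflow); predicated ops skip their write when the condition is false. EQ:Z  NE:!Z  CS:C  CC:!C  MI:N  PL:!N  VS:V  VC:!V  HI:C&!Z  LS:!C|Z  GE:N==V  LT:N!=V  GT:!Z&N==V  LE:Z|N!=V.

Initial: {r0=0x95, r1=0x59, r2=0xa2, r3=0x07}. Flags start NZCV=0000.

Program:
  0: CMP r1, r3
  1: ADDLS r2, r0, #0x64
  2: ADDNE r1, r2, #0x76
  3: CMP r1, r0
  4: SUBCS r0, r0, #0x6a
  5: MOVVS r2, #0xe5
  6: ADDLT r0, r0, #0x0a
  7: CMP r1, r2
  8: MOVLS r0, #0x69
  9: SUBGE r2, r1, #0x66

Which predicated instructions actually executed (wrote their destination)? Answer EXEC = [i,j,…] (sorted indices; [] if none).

EXEC = [2,5,8,9]

[0] flags=0010 → (cmp)
[1] flags=0010 LS?F → skip
[2] flags=0010 NE?T → r1=0x18
[3] flags=1001 → (cmp)
[4] flags=1001 CS?F → skip
[5] flags=1001 VS?T → r2=0xe5
[6] flags=1001 LT?F → skip
[7] flags=0000 → (cmp)
[8] flags=0000 LS?T → r0=0x69
[9] flags=0000 GE?T → r2=0xb2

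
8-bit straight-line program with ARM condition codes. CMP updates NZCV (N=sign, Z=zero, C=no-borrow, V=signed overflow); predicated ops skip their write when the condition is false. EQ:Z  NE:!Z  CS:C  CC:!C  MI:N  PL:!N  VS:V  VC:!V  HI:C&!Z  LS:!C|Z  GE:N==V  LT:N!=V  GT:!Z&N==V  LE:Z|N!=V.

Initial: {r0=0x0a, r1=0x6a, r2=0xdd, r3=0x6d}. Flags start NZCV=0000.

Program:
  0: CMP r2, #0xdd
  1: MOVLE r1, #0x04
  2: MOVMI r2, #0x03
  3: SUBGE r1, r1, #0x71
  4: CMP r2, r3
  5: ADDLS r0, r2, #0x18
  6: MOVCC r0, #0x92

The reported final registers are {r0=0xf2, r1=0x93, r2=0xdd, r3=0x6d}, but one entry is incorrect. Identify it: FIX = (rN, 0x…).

FIX = (r0, 0x0a)

[0] flags=0110 → (cmp)
[1] flags=0110 LE?T → r1=0x04
[2] flags=0110 MI?F → skip
[3] flags=0110 GE?T → r1=0x93
[4] flags=0011 → (cmp)
[5] flags=0011 LS?F → skip
[6] flags=0011 CC?F → skip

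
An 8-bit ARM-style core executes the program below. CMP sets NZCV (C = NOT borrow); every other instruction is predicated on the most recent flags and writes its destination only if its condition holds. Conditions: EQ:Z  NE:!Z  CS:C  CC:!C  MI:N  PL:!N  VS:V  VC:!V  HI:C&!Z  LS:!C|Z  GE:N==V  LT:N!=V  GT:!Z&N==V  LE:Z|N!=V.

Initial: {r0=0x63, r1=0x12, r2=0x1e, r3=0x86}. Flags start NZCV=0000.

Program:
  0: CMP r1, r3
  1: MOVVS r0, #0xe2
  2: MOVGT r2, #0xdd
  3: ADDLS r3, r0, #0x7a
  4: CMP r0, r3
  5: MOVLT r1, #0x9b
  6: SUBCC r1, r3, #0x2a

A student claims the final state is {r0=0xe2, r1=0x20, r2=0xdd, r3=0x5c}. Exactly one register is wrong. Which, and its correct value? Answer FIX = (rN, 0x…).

0: ✓ CMP  NZCV=1001
1: ✓ MOVVS  r0←0xe2
2: ✓ MOVGT  r2←0xdd
3: ✓ ADDLS  r3←0x5c
4: ✓ CMP  NZCV=1010
5: ✓ MOVLT  r1←0x9b
6: · SUBCC

FIX = (r1, 0x9b)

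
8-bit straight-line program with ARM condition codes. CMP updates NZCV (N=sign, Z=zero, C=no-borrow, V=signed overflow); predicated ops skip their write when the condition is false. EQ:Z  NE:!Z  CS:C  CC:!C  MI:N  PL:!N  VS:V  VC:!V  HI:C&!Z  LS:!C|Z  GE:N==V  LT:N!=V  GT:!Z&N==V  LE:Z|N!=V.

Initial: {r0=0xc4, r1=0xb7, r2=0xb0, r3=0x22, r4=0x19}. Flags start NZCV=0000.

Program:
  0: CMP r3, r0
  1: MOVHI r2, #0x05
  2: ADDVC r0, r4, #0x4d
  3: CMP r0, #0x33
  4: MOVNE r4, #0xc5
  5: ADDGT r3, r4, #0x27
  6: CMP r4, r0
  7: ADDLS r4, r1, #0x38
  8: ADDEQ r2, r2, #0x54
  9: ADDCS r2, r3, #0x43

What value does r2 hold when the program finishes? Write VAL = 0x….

VAL = 0x2f

[0] flags=0000 → (cmp)
[1] flags=0000 HI?F → skip
[2] flags=0000 VC?T → r0=0x66
[3] flags=0010 → (cmp)
[4] flags=0010 NE?T → r4=0xc5
[5] flags=0010 GT?T → r3=0xec
[6] flags=0011 → (cmp)
[7] flags=0011 LS?F → skip
[8] flags=0011 EQ?F → skip
[9] flags=0011 CS?T → r2=0x2f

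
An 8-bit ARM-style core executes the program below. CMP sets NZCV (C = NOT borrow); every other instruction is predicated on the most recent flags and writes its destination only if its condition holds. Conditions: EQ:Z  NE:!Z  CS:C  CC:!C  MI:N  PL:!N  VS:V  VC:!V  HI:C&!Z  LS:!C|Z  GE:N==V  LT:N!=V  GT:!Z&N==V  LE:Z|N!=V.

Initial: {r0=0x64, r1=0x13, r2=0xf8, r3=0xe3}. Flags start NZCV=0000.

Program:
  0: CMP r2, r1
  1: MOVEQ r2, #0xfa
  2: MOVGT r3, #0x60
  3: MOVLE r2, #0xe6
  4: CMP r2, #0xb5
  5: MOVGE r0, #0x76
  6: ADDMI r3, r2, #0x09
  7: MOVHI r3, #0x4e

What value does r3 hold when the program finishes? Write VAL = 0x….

[0] flags=1010 → (cmp)
[1] flags=1010 EQ?F → skip
[2] flags=1010 GT?F → skip
[3] flags=1010 LE?T → r2=0xe6
[4] flags=0010 → (cmp)
[5] flags=0010 GE?T → r0=0x76
[6] flags=0010 MI?F → skip
[7] flags=0010 HI?T → r3=0x4e

VAL = 0x4e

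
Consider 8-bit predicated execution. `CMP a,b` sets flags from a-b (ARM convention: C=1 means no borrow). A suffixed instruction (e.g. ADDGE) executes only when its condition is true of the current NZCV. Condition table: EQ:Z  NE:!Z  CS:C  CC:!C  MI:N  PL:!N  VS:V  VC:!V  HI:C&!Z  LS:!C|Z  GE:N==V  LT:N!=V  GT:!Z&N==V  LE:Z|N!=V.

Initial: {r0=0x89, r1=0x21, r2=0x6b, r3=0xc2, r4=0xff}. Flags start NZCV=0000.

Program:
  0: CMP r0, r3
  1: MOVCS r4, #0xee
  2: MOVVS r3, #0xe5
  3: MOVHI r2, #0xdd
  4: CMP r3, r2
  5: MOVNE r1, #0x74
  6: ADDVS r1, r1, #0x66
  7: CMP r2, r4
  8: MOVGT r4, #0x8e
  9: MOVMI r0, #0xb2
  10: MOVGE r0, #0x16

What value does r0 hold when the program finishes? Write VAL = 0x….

0: ✓ CMP  NZCV=1000
1: · MOVCS
2: · MOVVS
3: · MOVHI
4: ✓ CMP  NZCV=0011
5: ✓ MOVNE  r1←0x74
6: ✓ ADDVS  r1←0xda
7: ✓ CMP  NZCV=0000
8: ✓ MOVGT  r4←0x8e
9: · MOVMI
10: ✓ MOVGE  r0←0x16

VAL = 0x16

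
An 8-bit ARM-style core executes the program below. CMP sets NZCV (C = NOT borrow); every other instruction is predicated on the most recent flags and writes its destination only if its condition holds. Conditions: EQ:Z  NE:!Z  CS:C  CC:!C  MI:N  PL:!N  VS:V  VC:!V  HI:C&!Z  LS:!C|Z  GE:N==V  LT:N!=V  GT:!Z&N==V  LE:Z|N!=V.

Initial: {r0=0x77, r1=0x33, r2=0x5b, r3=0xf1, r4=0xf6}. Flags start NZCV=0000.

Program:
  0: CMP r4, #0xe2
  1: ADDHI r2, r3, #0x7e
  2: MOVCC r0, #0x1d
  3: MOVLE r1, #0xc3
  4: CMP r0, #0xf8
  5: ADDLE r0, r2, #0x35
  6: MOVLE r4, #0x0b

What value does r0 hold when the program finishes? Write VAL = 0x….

0: ✓ CMP  NZCV=0010
1: ✓ ADDHI  r2←0x6f
2: · MOVCC
3: · MOVLE
4: ✓ CMP  NZCV=0000
5: · ADDLE
6: · MOVLE

VAL = 0x77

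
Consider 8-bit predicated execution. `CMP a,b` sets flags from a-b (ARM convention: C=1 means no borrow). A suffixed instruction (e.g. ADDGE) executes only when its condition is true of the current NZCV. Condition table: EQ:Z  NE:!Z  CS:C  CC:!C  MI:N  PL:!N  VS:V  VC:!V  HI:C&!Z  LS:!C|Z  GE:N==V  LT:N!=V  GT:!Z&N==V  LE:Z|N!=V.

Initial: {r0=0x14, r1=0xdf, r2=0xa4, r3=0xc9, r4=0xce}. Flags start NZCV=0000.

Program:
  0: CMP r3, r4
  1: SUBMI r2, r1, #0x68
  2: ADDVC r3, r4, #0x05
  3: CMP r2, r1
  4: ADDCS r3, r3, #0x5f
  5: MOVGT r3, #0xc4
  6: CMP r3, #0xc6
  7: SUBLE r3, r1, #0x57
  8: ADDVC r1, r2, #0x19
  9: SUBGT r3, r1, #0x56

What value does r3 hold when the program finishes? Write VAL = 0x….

VAL = 0x88

0: ✓ CMP  NZCV=1000
1: ✓ SUBMI  r2←0x77
2: ✓ ADDVC  r3←0xd3
3: ✓ CMP  NZCV=1001
4: · ADDCS
5: ✓ MOVGT  r3←0xc4
6: ✓ CMP  NZCV=1000
7: ✓ SUBLE  r3←0x88
8: ✓ ADDVC  r1←0x90
9: · SUBGT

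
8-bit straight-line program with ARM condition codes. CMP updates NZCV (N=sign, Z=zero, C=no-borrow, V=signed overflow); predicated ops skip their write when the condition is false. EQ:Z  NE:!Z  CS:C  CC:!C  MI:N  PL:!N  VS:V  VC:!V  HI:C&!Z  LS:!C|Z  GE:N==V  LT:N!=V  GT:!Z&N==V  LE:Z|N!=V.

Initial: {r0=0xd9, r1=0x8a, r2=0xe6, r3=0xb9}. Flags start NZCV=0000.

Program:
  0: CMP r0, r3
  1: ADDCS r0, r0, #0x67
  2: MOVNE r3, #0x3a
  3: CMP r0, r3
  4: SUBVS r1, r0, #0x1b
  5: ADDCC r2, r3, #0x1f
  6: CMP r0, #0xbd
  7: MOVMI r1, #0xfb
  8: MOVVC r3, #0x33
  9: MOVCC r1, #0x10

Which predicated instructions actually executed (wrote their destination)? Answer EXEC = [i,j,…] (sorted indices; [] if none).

EXEC = [1,2,7,9]

0: ✓ CMP  NZCV=0010
1: ✓ ADDCS  r0←0x40
2: ✓ MOVNE  r3←0x3a
3: ✓ CMP  NZCV=0010
4: · SUBVS
5: · ADDCC
6: ✓ CMP  NZCV=1001
7: ✓ MOVMI  r1←0xfb
8: · MOVVC
9: ✓ MOVCC  r1←0x10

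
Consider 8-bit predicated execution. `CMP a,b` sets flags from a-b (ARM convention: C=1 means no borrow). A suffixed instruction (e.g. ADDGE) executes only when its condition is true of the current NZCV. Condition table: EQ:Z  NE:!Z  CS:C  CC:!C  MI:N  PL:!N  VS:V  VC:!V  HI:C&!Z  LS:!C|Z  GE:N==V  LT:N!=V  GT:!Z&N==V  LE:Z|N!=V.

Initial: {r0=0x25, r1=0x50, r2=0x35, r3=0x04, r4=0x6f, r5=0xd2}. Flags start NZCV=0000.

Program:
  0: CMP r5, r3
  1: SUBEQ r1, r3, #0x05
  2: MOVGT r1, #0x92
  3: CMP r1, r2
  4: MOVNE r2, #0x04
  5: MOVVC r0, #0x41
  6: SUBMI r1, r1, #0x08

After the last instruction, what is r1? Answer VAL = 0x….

[0] flags=1010 → (cmp)
[1] flags=1010 EQ?F → skip
[2] flags=1010 GT?F → skip
[3] flags=0010 → (cmp)
[4] flags=0010 NE?T → r2=0x04
[5] flags=0010 VC?T → r0=0x41
[6] flags=0010 MI?F → skip

VAL = 0x50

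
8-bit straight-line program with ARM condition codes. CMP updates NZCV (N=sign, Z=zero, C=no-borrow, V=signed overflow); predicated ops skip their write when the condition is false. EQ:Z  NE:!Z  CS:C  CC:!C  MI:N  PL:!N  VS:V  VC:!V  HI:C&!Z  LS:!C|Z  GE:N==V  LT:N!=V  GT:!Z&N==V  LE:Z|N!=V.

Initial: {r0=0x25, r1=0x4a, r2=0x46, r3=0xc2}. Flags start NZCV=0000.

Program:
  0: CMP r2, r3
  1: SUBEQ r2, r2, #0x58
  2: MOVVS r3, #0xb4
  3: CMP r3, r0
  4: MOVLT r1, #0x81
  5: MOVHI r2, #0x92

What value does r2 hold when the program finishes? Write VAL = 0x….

[0] flags=1001 → (cmp)
[1] flags=1001 EQ?F → skip
[2] flags=1001 VS?T → r3=0xb4
[3] flags=1010 → (cmp)
[4] flags=1010 LT?T → r1=0x81
[5] flags=1010 HI?T → r2=0x92

VAL = 0x92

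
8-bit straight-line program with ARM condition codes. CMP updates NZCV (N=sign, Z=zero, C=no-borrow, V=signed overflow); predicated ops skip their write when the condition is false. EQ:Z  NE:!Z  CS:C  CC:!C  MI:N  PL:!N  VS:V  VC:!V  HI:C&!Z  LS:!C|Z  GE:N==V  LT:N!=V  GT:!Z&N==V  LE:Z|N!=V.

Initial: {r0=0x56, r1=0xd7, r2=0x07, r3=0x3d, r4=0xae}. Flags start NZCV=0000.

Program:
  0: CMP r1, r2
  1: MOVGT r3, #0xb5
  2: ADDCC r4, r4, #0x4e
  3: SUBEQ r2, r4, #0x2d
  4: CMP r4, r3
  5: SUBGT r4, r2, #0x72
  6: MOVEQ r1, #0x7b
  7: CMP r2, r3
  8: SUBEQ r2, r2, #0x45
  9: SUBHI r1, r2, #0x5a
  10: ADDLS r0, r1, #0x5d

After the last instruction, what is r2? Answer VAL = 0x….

VAL = 0x07

0: ✓ CMP  NZCV=1010
1: · MOVGT
2: · ADDCC
3: · SUBEQ
4: ✓ CMP  NZCV=0011
5: · SUBGT
6: · MOVEQ
7: ✓ CMP  NZCV=1000
8: · SUBEQ
9: · SUBHI
10: ✓ ADDLS  r0←0x34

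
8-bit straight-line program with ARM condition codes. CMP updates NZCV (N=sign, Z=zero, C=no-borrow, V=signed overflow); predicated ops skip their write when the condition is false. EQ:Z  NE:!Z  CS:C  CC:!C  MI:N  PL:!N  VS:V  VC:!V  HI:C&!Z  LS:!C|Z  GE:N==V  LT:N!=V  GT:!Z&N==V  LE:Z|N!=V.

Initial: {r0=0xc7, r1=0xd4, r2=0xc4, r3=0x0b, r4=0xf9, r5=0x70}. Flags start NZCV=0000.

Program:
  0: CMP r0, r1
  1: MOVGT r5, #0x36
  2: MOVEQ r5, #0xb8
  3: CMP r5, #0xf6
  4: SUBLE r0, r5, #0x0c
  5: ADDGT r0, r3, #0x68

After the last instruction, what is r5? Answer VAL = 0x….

0: ✓ CMP  NZCV=1000
1: · MOVGT
2: · MOVEQ
3: ✓ CMP  NZCV=0000
4: · SUBLE
5: ✓ ADDGT  r0←0x73

VAL = 0x70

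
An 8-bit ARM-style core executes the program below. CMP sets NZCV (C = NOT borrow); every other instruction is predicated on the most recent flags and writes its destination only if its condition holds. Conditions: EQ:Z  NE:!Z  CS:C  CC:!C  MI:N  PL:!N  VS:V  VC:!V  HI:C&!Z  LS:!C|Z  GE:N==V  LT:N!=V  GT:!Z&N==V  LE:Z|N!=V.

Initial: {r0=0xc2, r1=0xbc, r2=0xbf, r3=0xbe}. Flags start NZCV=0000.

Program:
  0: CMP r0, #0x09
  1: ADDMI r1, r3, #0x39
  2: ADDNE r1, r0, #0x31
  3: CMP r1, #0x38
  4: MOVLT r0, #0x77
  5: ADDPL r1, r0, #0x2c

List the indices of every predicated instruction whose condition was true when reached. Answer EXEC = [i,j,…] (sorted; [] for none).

[0] flags=1010 → (cmp)
[1] flags=1010 MI?T → r1=0xf7
[2] flags=1010 NE?T → r1=0xf3
[3] flags=1010 → (cmp)
[4] flags=1010 LT?T → r0=0x77
[5] flags=1010 PL?F → skip

EXEC = [1,2,4]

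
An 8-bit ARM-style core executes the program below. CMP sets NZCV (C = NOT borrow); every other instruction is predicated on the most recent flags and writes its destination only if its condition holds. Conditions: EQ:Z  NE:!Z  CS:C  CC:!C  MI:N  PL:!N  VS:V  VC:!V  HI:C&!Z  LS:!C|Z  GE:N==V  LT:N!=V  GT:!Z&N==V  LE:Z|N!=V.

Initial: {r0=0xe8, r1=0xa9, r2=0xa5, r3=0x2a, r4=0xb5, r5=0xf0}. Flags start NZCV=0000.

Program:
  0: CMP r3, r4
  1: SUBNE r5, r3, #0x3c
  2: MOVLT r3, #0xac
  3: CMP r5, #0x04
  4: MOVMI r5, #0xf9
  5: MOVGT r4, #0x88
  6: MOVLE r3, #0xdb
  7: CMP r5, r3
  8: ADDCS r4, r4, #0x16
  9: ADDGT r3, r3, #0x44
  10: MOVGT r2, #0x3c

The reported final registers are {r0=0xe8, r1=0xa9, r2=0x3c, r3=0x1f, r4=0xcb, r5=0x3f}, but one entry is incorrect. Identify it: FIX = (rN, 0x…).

[0] flags=0000 → (cmp)
[1] flags=0000 NE?T → r5=0xee
[2] flags=0000 LT?F → skip
[3] flags=1010 → (cmp)
[4] flags=1010 MI?T → r5=0xf9
[5] flags=1010 GT?F → skip
[6] flags=1010 LE?T → r3=0xdb
[7] flags=0010 → (cmp)
[8] flags=0010 CS?T → r4=0xcb
[9] flags=0010 GT?T → r3=0x1f
[10] flags=0010 GT?T → r2=0x3c

FIX = (r5, 0xf9)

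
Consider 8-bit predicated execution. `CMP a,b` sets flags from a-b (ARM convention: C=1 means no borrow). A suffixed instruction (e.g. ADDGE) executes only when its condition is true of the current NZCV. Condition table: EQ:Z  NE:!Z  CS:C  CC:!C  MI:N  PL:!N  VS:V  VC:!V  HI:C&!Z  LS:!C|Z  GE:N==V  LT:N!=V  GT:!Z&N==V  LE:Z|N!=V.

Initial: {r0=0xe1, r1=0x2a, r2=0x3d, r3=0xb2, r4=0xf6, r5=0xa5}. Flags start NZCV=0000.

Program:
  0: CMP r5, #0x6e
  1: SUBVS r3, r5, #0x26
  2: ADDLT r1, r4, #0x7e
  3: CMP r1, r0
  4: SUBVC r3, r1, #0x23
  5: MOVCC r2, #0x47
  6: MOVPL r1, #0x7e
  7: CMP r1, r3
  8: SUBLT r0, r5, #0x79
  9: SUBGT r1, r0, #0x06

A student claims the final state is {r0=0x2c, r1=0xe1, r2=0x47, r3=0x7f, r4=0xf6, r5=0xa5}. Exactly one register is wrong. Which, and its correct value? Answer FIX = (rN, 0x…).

0: ✓ CMP  NZCV=0011
1: ✓ SUBVS  r3←0x7f
2: ✓ ADDLT  r1←0x74
3: ✓ CMP  NZCV=1001
4: · SUBVC
5: ✓ MOVCC  r2←0x47
6: · MOVPL
7: ✓ CMP  NZCV=1000
8: ✓ SUBLT  r0←0x2c
9: · SUBGT

FIX = (r1, 0x74)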